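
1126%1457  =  1126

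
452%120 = 92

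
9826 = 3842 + 5984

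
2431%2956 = 2431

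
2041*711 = 1451151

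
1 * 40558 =40558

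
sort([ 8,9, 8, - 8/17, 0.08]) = [  -  8/17, 0.08,8,8 , 9]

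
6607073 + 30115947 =36723020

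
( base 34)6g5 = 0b1110100111101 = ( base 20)IE5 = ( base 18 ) 151f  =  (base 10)7485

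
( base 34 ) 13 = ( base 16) 25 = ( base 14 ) 29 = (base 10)37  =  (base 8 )45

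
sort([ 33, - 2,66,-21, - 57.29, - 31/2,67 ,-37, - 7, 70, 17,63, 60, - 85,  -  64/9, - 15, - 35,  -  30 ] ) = [ - 85, - 57.29,  -  37,-35, - 30,  -  21,  -  31/2, - 15, - 64/9, - 7,-2, 17, 33,60,63,66,67,70] 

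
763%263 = 237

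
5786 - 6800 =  -1014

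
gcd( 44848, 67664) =16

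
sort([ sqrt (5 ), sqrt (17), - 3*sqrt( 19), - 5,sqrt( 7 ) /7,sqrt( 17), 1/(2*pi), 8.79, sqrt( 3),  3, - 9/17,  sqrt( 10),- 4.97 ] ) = [ - 3*sqrt( 19 ),-5, - 4.97,  -  9/17, 1/(2*pi), sqrt( 7)/7, sqrt( 3), sqrt( 5), 3, sqrt(10 ), sqrt(17), sqrt ( 17 ),8.79]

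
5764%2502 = 760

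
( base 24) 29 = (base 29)1S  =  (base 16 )39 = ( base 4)321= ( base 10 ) 57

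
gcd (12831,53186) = 7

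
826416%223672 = 155400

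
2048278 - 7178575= -5130297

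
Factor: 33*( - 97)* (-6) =2^1*3^2*11^1*97^1=19206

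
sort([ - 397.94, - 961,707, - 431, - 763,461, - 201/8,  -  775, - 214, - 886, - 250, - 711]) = [  -  961, - 886, - 775, - 763,-711, - 431, - 397.94, - 250, - 214, - 201/8,  461, 707]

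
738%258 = 222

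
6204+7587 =13791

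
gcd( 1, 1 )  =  1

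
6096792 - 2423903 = 3672889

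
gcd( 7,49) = 7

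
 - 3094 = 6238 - 9332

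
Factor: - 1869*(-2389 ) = 4465041 = 3^1*7^1*89^1*2389^1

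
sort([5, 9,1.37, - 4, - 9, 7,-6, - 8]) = [ - 9 , - 8, -6, - 4,1.37,5, 7, 9]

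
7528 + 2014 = 9542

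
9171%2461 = 1788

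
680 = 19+661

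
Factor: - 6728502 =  - 2^1*3^1*11^1*97^1 * 1051^1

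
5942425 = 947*6275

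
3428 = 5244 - 1816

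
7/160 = 7/160 = 0.04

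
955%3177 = 955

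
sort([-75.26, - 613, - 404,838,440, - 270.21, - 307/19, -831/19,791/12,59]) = [ - 613 , - 404,  -  270.21, - 75.26, - 831/19, - 307/19,59,  791/12 , 440, 838] 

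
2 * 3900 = 7800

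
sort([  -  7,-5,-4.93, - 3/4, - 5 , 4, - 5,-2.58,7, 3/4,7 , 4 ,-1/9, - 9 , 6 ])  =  [  -  9,  -  7, - 5,-5, - 5, - 4.93,-2.58 ,  -  3/4,-1/9,3/4 , 4 , 4,6 , 7 , 7 ] 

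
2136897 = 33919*63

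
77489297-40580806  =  36908491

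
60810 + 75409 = 136219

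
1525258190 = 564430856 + 960827334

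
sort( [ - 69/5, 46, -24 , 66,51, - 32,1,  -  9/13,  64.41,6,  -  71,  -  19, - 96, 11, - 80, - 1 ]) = [ - 96,  -  80,-71, - 32, - 24, -19,  -  69/5, - 1, - 9/13, 1,6, 11,46,51,64.41,  66 ]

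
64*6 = 384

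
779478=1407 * 554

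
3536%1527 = 482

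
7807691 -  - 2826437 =10634128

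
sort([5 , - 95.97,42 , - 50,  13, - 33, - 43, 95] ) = [ -95.97, - 50, -43, - 33, 5,13 , 42,95] 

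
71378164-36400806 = 34977358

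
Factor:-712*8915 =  -6347480 = - 2^3*5^1*89^1 * 1783^1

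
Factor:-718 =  - 2^1*359^1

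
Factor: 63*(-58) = - 3654 =-2^1*3^2*7^1*29^1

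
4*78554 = 314216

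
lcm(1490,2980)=2980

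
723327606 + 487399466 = 1210727072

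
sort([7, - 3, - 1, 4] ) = [  -  3, - 1, 4 , 7 ]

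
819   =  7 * 117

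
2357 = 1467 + 890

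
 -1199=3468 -4667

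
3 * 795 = 2385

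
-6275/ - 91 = 6275/91 = 68.96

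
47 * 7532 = 354004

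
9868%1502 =856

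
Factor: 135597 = 3^1*7^1*11^1*587^1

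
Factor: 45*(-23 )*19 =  - 3^2*5^1 * 19^1*23^1 = -19665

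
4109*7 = 28763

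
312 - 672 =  - 360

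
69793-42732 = 27061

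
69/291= 23/97 = 0.24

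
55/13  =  4 + 3/13 = 4.23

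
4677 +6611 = 11288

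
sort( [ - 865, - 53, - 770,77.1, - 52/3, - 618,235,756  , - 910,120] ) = [ -910, - 865,  -  770 , - 618,-53, - 52/3,77.1, 120,235, 756 ] 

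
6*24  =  144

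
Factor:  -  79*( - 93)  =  7347   =  3^1*31^1*79^1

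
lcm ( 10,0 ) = 0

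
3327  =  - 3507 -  - 6834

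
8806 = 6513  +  2293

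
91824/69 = 1330 + 18/23 = 1330.78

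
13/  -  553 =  - 13/553 = -0.02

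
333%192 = 141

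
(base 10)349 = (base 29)c1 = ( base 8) 535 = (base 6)1341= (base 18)117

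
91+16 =107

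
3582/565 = 6+ 192/565  =  6.34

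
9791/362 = 9791/362 = 27.05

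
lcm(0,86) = 0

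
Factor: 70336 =2^6*7^1*157^1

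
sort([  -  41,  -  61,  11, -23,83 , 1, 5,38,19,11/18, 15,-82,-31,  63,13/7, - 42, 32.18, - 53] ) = [-82,-61,-53,- 42, - 41 , - 31 ,-23,11/18, 1,13/7,5,11,15,19, 32.18, 38,63,83 ]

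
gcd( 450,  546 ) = 6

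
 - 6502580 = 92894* (  -  70 ) 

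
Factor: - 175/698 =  - 2^(-1 )*5^2*7^1*349^( - 1)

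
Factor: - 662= -2^1*331^1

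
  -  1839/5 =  - 1839/5 =-367.80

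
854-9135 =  -8281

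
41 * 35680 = 1462880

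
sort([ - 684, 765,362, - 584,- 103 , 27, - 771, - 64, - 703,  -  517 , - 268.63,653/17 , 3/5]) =[ - 771, - 703, - 684, - 584, - 517, - 268.63, - 103, - 64, 3/5,27, 653/17, 362, 765]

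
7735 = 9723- 1988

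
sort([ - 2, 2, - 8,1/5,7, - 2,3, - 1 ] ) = [ - 8, - 2, - 2, - 1,1/5,2,3, 7 ] 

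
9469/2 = 9469/2 = 4734.50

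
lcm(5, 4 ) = 20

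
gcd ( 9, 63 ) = 9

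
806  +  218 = 1024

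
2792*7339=20490488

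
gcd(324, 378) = 54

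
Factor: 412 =2^2*103^1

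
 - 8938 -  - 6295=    - 2643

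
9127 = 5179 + 3948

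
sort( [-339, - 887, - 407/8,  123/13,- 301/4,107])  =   [ - 887, - 339,  -  301/4, - 407/8,123/13, 107 ]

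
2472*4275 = 10567800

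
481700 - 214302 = 267398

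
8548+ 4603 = 13151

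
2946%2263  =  683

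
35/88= 35/88=0.40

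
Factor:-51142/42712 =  - 2^ ( - 2 )* 7^1 *13^1*19^ ( - 1 )  =  - 91/76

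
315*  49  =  15435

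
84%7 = 0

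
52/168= 13/42 = 0.31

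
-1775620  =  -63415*28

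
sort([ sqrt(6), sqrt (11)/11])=[ sqrt( 11)/11,sqrt( 6) ]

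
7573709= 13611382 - 6037673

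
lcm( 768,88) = 8448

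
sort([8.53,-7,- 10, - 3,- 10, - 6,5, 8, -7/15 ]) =[ - 10,-10, - 7,- 6,- 3, - 7/15, 5,  8,8.53 ] 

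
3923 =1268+2655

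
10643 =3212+7431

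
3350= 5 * 670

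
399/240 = 1 + 53/80 = 1.66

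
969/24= 40 + 3/8 = 40.38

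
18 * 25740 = 463320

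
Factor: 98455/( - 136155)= -3^( - 1)*7^1 *97^1* 313^( - 1) = -679/939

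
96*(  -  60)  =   - 5760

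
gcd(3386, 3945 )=1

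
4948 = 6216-1268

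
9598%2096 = 1214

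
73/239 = 73/239  =  0.31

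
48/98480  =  3/6155 =0.00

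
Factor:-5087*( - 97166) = 2^1*19^1*2557^1*5087^1=494283442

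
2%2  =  0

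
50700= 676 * 75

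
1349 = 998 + 351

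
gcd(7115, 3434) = 1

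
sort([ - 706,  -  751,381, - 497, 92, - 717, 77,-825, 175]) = [ - 825, - 751, - 717,-706, - 497 , 77, 92, 175, 381] 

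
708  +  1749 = 2457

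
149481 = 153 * 977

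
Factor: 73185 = 3^1*5^1*7^1*17^1*41^1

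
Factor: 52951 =52951^1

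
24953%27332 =24953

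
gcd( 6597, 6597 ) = 6597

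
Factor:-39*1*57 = -2223 =- 3^2 * 13^1*19^1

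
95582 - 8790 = 86792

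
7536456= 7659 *984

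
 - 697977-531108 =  -1229085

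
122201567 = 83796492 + 38405075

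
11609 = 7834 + 3775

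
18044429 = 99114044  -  81069615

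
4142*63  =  260946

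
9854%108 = 26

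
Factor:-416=  -  2^5* 13^1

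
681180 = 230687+450493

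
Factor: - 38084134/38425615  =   - 2^1*5^( - 1 )*11^1*29^1 * 263^( - 1)*29221^(-1)*59693^1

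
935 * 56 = 52360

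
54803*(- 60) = -3288180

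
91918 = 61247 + 30671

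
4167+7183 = 11350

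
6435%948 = 747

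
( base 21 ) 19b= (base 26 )OH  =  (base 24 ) 12H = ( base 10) 641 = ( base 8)1201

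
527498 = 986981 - 459483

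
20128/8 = 2516 = 2516.00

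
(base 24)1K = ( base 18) 28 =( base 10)44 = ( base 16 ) 2c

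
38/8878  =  19/4439 = 0.00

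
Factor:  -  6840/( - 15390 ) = 4/9 = 2^2*3^ ( - 2 )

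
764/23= 33 + 5/23 = 33.22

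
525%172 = 9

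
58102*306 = 17779212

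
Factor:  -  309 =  - 3^1*103^1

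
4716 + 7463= 12179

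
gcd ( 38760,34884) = 3876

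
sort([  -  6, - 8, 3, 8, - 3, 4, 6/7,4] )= [ - 8, - 6, - 3, 6/7, 3, 4, 4, 8]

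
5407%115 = 2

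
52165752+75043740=127209492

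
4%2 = 0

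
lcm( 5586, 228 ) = 11172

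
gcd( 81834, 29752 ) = 2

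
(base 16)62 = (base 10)98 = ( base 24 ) 42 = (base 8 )142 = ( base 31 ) 35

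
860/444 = 215/111 = 1.94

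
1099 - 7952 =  - 6853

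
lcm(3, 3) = 3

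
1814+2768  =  4582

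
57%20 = 17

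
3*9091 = 27273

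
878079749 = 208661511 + 669418238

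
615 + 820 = 1435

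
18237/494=36+ 453/494 = 36.92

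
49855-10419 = 39436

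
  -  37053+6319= - 30734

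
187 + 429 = 616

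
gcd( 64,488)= 8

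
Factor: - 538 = -2^1*269^1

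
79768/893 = 89 + 291/893 =89.33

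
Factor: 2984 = 2^3  *373^1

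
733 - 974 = - 241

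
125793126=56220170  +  69572956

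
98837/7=98837/7= 14119.57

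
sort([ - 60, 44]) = [-60, 44 ]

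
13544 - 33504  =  -19960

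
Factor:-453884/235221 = -2^2*3^ (- 1 )*7^(-1) * 23^( - 1)*233^1=   - 932/483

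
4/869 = 4/869 = 0.00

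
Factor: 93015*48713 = 4531039695= 3^3*5^1*7^1 *13^1*53^1* 6959^1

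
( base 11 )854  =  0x403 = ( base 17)397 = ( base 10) 1027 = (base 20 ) 2b7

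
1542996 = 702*2198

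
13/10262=13/10262 = 0.00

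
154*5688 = 875952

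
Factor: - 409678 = -2^1*19^1*10781^1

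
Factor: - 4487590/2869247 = - 2^1*5^1*19^( - 1)*443^1*1013^1*151013^ ( - 1 ) 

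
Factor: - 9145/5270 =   -  59/34 = - 2^( - 1 )* 17^( - 1)*59^1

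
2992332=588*5089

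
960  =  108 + 852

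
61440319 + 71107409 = 132547728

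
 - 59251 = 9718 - 68969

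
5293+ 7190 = 12483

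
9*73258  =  659322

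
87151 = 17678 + 69473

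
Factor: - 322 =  - 2^1*7^1*23^1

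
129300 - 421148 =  - 291848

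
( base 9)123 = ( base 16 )66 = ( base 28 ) 3i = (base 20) 52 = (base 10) 102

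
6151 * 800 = 4920800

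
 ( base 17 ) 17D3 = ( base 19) 10fg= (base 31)7DU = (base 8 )15770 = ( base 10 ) 7160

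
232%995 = 232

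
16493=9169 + 7324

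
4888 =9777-4889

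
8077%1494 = 607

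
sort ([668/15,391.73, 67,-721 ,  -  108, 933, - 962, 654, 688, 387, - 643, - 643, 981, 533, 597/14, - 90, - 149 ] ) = [ - 962, - 721,-643,-643, - 149, - 108, - 90, 597/14,668/15, 67,387,391.73, 533, 654,688,933, 981] 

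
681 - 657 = 24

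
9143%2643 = 1214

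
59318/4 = 14829 + 1/2  =  14829.50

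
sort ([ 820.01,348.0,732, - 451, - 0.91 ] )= [ - 451, -0.91,348.0,732, 820.01 ] 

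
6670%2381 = 1908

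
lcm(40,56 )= 280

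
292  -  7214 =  - 6922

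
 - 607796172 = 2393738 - 610189910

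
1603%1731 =1603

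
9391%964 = 715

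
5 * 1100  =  5500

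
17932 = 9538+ 8394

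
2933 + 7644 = 10577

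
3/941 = 3/941 = 0.00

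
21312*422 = 8993664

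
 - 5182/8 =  - 648 + 1/4 = - 647.75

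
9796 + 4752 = 14548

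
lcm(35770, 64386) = 321930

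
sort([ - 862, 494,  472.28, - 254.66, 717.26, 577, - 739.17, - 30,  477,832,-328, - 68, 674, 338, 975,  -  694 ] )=[ - 862, - 739.17, - 694, - 328, - 254.66,  -  68, - 30,  338, 472.28,477,494, 577, 674, 717.26, 832, 975 ] 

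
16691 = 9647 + 7044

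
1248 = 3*416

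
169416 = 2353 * 72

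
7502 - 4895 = 2607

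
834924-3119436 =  - 2284512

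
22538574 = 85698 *263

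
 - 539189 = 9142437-9681626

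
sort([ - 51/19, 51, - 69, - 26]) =[ - 69, - 26,  -  51/19, 51]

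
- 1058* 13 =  - 13754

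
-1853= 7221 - 9074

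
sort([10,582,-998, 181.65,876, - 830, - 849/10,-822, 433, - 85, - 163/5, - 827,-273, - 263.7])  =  [  -  998 ,-830,-827,  -  822,  -  273,-263.7, - 85, - 849/10 ,  -  163/5,10,181.65, 433, 582, 876]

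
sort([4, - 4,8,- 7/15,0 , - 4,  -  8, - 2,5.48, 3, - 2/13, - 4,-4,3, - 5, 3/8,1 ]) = [ - 8, -5, -4, - 4, - 4, - 4,- 2, - 7/15,- 2/13,0, 3/8,1,3, 3,4,5.48, 8] 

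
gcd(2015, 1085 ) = 155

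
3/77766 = 1/25922 = 0.00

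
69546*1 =69546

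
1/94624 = 1/94624=0.00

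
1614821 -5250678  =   - 3635857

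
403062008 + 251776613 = 654838621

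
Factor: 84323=37^1*43^1*53^1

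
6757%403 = 309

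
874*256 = 223744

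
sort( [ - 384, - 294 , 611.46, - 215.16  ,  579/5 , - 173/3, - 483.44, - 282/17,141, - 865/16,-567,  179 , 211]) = [ - 567, - 483.44, - 384, - 294, - 215.16, - 173/3, - 865/16, - 282/17  ,  579/5 , 141,179,211, 611.46 ]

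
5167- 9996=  - 4829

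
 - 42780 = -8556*5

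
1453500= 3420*425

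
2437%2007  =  430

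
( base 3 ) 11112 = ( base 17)73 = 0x7a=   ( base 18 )6E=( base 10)122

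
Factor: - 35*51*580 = -2^2*3^1*5^2 * 7^1 *17^1*29^1= - 1035300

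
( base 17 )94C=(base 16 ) a79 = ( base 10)2681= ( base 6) 20225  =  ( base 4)221321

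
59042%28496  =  2050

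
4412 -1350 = 3062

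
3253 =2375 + 878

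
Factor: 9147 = 3^1*3049^1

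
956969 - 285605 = 671364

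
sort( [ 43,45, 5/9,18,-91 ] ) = [  -  91,5/9, 18, 43,45]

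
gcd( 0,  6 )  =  6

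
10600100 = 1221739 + 9378361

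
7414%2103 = 1105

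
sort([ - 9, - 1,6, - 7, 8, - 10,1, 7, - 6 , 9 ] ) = [  -  10, - 9, - 7, - 6, - 1,1, 6, 7,8,  9] 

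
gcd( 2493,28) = 1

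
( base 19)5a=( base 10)105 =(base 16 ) 69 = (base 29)3I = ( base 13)81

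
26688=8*3336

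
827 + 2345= 3172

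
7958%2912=2134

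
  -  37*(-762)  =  28194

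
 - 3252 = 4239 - 7491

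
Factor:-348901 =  - 7^1*49843^1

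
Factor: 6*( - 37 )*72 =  - 2^4*3^3*37^1 = - 15984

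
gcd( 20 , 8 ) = 4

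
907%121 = 60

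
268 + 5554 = 5822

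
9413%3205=3003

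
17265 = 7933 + 9332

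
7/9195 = 7/9195 = 0.00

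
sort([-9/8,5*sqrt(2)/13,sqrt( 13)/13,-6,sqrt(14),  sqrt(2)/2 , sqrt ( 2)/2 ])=[ - 6, - 9/8, sqrt(13)/13, 5 * sqrt(2)/13,sqrt(2)/2,sqrt(2)/2, sqrt ( 14) ] 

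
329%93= 50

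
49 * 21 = 1029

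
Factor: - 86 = - 2^1*43^1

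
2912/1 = 2912=2912.00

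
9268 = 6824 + 2444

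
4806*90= 432540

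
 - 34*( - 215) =7310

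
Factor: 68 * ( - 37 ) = - 2516= - 2^2 *17^1*37^1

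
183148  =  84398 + 98750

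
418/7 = 59 + 5/7  =  59.71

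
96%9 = 6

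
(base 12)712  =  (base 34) u2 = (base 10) 1022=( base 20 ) 2B2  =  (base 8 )1776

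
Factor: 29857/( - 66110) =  - 2^( -1)* 5^( - 1) * 11^( - 1)*73^1 * 409^1 * 601^( - 1)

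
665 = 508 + 157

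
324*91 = 29484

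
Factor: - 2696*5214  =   - 14056944 = - 2^4 * 3^1*11^1 * 79^1*337^1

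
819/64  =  12+51/64  =  12.80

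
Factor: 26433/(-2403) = -11 = -11^1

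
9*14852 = 133668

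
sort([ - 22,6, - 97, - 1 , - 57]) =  [ - 97, - 57, - 22, - 1, 6 ]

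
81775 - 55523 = 26252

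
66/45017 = 66/45017 = 0.00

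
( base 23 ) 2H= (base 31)21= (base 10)63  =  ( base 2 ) 111111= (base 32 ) 1v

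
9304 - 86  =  9218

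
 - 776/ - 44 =17 + 7/11 = 17.64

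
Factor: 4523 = 4523^1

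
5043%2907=2136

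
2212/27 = 2212/27=   81.93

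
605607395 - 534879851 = 70727544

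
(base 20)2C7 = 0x417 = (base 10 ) 1047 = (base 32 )10N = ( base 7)3024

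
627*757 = 474639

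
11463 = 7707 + 3756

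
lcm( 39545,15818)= 79090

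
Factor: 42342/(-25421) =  - 2^1  *3^1* 11^(-1)*2311^( - 1 )*7057^1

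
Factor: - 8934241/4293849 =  - 3^( - 1)*7^(  -  1 )*139^( - 1)*383^1*1471^( - 1 )*23327^1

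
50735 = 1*50735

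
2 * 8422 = 16844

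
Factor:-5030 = - 2^1 * 5^1*503^1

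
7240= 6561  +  679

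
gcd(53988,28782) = 6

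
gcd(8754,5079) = 3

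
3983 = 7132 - 3149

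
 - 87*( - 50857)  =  4424559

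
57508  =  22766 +34742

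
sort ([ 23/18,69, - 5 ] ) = [ - 5, 23/18,69]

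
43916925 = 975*45043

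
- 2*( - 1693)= 3386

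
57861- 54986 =2875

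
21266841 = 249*85409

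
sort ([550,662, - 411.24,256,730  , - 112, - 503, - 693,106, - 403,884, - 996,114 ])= [-996, - 693, - 503, - 411.24, - 403, - 112,106,114, 256, 550,662, 730,884]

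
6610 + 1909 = 8519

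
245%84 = 77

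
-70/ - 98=5/7 = 0.71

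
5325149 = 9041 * 589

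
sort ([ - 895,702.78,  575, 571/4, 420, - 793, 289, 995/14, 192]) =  [ - 895,  -  793,995/14,571/4, 192, 289,420,575  ,  702.78] 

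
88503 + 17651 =106154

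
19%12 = 7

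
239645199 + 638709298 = 878354497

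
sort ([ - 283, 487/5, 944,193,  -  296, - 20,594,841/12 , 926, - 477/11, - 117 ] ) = [ - 296, - 283, - 117, - 477/11, - 20, 841/12,  487/5, 193,594, 926,944]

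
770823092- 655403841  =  115419251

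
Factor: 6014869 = 7^1 * 859267^1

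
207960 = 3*69320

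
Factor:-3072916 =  - 2^2*7^1*11^2*907^1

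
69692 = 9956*7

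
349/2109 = 349/2109 = 0.17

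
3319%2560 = 759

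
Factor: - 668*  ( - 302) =2^3*151^1*167^1 = 201736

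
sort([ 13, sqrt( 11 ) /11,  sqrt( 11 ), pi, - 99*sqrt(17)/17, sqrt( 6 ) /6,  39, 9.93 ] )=[ - 99 * sqrt( 17)/17,  sqrt( 11 ) /11,sqrt( 6 )/6, pi, sqrt( 11 ),9.93,  13, 39]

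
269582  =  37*7286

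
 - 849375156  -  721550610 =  - 1570925766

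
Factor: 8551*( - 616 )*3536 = -2^7*7^1 * 11^1 * 13^1*17^2*503^1 = - 18625582976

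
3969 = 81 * 49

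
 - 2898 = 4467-7365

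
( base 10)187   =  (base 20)97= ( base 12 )137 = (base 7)355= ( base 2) 10111011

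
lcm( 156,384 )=4992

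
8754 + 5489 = 14243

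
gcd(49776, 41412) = 204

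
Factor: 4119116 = 2^2*23^1 * 44773^1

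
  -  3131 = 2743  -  5874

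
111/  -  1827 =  - 1 + 572/609 = - 0.06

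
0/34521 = 0 = 0.00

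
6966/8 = 3483/4   =  870.75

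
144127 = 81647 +62480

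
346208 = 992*349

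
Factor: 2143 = 2143^1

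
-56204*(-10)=562040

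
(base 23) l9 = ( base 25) jh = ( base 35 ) E2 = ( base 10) 492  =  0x1EC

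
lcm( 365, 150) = 10950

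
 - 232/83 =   -  3 + 17/83 = - 2.80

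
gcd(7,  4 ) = 1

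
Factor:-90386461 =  - 11^1*8216951^1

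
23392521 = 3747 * 6243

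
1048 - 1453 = - 405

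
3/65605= 3/65605 = 0.00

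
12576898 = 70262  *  179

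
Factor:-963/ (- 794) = 2^( - 1)*3^2*107^1*397^( - 1)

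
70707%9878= 1561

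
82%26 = 4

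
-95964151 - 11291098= -107255249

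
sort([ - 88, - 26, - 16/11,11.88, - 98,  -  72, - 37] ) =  [-98, - 88, - 72 , -37 , - 26, - 16/11,11.88] 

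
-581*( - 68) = 39508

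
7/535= 7/535  =  0.01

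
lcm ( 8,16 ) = 16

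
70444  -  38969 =31475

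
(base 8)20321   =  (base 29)9sk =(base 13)3a93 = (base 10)8401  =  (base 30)9a1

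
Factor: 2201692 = 2^2*113^1*4871^1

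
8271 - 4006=4265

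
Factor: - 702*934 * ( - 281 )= 2^2*3^3 * 13^1*281^1*467^1 = 184242708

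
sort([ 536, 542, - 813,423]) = [ - 813,423, 536, 542 ]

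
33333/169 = 33333/169 = 197.24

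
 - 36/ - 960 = 3/80  =  0.04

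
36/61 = 36/61 = 0.59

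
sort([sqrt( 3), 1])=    [ 1,sqrt( 3)]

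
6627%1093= 69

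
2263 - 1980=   283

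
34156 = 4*8539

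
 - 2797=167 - 2964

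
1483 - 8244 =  - 6761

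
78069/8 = 78069/8 = 9758.62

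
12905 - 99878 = -86973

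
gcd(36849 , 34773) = 519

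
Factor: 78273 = 3^3*13^1*223^1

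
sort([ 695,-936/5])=[ - 936/5, 695 ]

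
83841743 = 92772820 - 8931077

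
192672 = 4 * 48168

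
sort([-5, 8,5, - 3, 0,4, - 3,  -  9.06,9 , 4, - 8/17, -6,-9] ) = [ - 9.06, - 9, - 6,- 5,-3, - 3,-8/17,0,4,4,5,8,9 ]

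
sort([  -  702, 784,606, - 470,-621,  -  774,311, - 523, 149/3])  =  [ - 774, - 702,  -  621, - 523 , - 470,149/3,311,606,784 ]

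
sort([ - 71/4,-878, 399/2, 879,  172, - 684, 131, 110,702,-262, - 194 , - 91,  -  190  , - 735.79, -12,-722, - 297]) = [ - 878, - 735.79,  -  722, - 684, - 297, - 262,  -  194, - 190, - 91,-71/4, - 12, 110,  131, 172,399/2, 702,  879 ]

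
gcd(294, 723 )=3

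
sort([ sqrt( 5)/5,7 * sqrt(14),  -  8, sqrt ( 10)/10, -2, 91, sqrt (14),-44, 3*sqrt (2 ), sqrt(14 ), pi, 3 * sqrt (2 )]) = [ - 44,-8, -2, sqrt (10)/10, sqrt ( 5 )/5, pi, sqrt( 14),sqrt( 14 ), 3*sqrt(2),3 * sqrt( 2 ),7*sqrt( 14 ), 91 ]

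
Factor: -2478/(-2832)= 7/8 = 2^( - 3)*7^1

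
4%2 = 0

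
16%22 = 16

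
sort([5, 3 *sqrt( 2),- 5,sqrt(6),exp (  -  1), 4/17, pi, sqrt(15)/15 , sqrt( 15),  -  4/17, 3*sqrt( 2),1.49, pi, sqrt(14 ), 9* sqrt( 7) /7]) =[  -  5, - 4/17, 4/17,  sqrt( 15 )/15,  exp( - 1),1.49,sqrt( 6),pi, pi,9*sqrt( 7)/7, sqrt( 14), sqrt( 15 ), 3*sqrt(2),3*sqrt(2 ),5]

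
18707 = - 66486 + 85193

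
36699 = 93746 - 57047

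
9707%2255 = 687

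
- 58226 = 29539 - 87765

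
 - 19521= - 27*723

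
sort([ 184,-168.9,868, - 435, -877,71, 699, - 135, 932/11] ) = [ - 877,-435 ,  -  168.9, -135,71,932/11,184 , 699,868 ] 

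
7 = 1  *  7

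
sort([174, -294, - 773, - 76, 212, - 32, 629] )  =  [ - 773, -294, - 76, - 32, 174, 212,629 ]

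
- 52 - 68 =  - 120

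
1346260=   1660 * 811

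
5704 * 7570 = 43179280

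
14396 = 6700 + 7696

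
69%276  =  69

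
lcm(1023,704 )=65472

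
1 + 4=5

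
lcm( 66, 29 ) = 1914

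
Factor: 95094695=5^1*19018939^1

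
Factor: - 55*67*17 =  - 62645 = - 5^1*11^1  *  17^1 * 67^1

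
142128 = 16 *8883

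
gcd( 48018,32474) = 2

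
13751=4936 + 8815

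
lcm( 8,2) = 8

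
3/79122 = 1/26374 = 0.00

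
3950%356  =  34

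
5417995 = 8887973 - 3469978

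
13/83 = 13/83 = 0.16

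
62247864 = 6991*8904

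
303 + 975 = 1278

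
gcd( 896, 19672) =8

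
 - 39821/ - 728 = 54 + 509/728 = 54.70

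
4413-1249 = 3164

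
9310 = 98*95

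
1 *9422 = 9422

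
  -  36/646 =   -  1 + 305/323 = - 0.06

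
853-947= - 94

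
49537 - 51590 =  - 2053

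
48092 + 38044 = 86136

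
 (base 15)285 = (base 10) 575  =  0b1000111111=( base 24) NN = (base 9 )708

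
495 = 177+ 318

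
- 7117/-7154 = 7117/7154= 0.99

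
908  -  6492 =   -  5584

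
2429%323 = 168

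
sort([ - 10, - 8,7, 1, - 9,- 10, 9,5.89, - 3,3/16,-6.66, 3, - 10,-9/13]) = [  -  10, - 10, - 10, - 9, - 8, - 6.66, - 3,  -  9/13, 3/16, 1,3, 5.89,7,  9 ]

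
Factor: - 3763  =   - 53^1 * 71^1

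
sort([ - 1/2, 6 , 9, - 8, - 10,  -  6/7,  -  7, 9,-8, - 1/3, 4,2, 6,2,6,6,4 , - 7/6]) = [ - 10, - 8, - 8,-7, - 7/6,  -  6/7, - 1/2, - 1/3,2 , 2, 4,4,  6,6, 6,6,9 , 9]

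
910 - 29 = 881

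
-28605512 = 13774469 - 42379981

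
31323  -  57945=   -26622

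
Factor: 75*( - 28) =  - 2100 = -2^2*3^1*5^2*7^1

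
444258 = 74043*6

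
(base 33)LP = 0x2ce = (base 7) 2044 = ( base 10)718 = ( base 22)1AE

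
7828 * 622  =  4869016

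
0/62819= 0 = 0.00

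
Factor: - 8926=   -  2^1*4463^1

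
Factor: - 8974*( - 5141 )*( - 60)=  - 2768120040 =- 2^3*3^1*5^1*7^1*53^1*97^1*641^1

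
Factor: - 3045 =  - 3^1*5^1  *  7^1 *29^1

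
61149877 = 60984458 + 165419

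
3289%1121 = 1047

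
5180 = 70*74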